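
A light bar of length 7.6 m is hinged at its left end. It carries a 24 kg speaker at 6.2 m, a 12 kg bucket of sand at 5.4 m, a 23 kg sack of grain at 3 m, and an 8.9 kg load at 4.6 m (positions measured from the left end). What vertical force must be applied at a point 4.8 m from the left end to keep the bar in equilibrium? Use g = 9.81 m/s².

Take moments about the left end.
Speaker: 24 × 9.81 = 235.4 N down at 6.2 m → arm 6.2 m, τ = 235.4 × 6.2 = 1459 N·m clockwise.
Bucket of sand: 12 × 9.81 = 117.7 N down at 5.4 m → arm 5.4 m, τ = 117.7 × 5.4 = 635.6 N·m clockwise.
Sack of grain: 23 × 9.81 = 225.6 N down at 3 m → arm 3 m, τ = 225.6 × 3 = 676.8 N·m clockwise.
Load: 8.9 × 9.81 = 87.31 N down at 4.6 m → arm 4.6 m, τ = 87.31 × 4.6 = 401.6 N·m clockwise.
Net moment of the loads = 3173 N·m clockwise.
The upward force F acts at a point 4.8 m from the left end, arm 4.8 m, giving F × 4.8 counterclockwise.
Setting net torque to zero: F × 4.8 = 3173 → F = 3173 / 4.8 = 661 N.

F ≈ 661 N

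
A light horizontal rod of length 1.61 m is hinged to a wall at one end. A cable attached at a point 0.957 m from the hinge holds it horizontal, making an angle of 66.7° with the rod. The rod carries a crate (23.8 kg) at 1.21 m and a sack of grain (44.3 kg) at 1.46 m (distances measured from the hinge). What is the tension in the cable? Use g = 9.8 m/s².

Choose the hinge as the axis so the unknown hinge reaction has zero arm there.
Crate: 23.8 × 9.8 = 233.2 N down at 1.21 m → arm 1.21 m, τ = 233.2 × 1.21 = 282.2 N·m clockwise.
Sack of grain: 44.3 × 9.8 = 434.1 N down at 1.46 m → arm 1.46 m, τ = 434.1 × 1.46 = 633.8 N·m clockwise.
Total clockwise load moment = 916 N·m.
The cable tension T acts at 0.957 m; only its component perpendicular to the rod, T sinθ, produces torque. sin 66.7° = 0.9184.
Setting net torque to zero: T × 0.957 × 0.9184 = 916 → T = 916 / 0.8789 = 1040 N.

T ≈ 1040 N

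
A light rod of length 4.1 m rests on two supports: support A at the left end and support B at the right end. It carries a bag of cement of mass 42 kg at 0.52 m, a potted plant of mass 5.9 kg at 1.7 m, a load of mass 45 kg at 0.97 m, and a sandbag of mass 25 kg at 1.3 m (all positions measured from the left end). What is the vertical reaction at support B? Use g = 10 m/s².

R_B ≈ 263 N

Taking torques about support A:
Bag of cement: 42 × 10 = 420 N down at 0.52 m → arm 0.52 m, τ = 420 × 0.52 = 218.4 N·m clockwise.
Potted plant: 5.9 × 10 = 59 N down at 1.7 m → arm 1.7 m, τ = 59 × 1.7 = 100.3 N·m clockwise.
Load: 45 × 10 = 450 N down at 0.97 m → arm 0.97 m, τ = 450 × 0.97 = 436.5 N·m clockwise.
Sandbag: 25 × 10 = 250 N down at 1.3 m → arm 1.3 m, τ = 250 × 1.3 = 325 N·m clockwise.
Net load moment about support A = 1080 N·m clockwise.
Reaction R at support B is upward at 4.1 m, arm 4.1 m → moment R × 4.1 counterclockwise.
Στ = 0 ⇒ R × 4.1 = 1080 ⇒ R = 263 N.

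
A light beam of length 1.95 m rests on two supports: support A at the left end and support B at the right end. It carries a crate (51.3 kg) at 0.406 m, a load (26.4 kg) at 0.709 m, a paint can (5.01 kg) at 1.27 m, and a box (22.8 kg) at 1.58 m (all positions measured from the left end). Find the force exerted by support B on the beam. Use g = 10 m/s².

Sum moments about support A (its reaction then has zero moment arm).
Crate: 51.3 × 10 = 513 N down at 0.406 m → arm 0.406 m, τ = 513 × 0.406 = 208.3 N·m clockwise.
Load: 26.4 × 10 = 264 N down at 0.709 m → arm 0.709 m, τ = 264 × 0.709 = 187.2 N·m clockwise.
Paint can: 5.01 × 10 = 50.1 N down at 1.27 m → arm 1.27 m, τ = 50.1 × 1.27 = 63.63 N·m clockwise.
Box: 22.8 × 10 = 228 N down at 1.58 m → arm 1.58 m, τ = 228 × 1.58 = 360.2 N·m clockwise.
Net load moment about support A = 819.3 N·m clockwise.
Reaction R at support B is upward at 1.95 m, arm 1.95 m → moment R × 1.95 counterclockwise.
Balancing moments: R × 1.95 = 819.3, giving R = 420 N.

R_B ≈ 420 N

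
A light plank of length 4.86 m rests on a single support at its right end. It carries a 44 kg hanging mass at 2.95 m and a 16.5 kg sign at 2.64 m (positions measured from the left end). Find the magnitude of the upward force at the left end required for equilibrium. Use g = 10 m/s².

F ≈ 248 N

About the right end:
Hanging mass: 44 × 10 = 440 N down at 2.95 m → arm 1.91 m, τ = 440 × 1.91 = 840.4 N·m counterclockwise.
Sign: 16.5 × 10 = 165 N down at 2.64 m → arm 2.22 m, τ = 165 × 2.22 = 366.3 N·m counterclockwise.
Net moment of the loads = 1207 N·m counterclockwise.
The upward force F acts at the left end, arm 4.86 m, giving F × 4.86 clockwise.
Setting net torque to zero: F × 4.86 = 1207 → F = 1207 / 4.86 = 248 N.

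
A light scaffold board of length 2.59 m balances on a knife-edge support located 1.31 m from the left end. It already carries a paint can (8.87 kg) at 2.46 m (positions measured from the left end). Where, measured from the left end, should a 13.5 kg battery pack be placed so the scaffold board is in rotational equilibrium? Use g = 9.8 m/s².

Taking torques about the knife-edge support (at 1.31 m from the left end):
Paint can: 8.87 × 9.8 = 86.93 N down at 2.46 m → arm 1.15 m, τ = 86.93 × 1.15 = 99.97 N·m clockwise.
Net moment of existing loads = 99.97 N·m clockwise.
The battery pack weighs 13.5 × 9.8 = 132.3 N and must supply an equal counterclockwise moment, so its lever arm about the knife-edge support is 99.97 / 132.3 = 0.756 m.
That puts it at 1.31 − 0.756 = 0.554 m from the left end.

x ≈ 0.554 m from the left end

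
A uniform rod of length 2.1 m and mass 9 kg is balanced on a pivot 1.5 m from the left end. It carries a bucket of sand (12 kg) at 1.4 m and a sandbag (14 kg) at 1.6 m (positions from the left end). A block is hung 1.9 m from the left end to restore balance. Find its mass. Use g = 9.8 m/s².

m ≈ 9.62 kg

Take moments about the pivot (at 1.5 m from the left end).
Beam weight: 9 × 9.8 = 88.2 N down at 1.05 m → arm 0.45 m, τ = 88.2 × 0.45 = 39.69 N·m counterclockwise.
Bucket of sand: 12 × 9.8 = 117.6 N down at 1.4 m → arm 0.1 m, τ = 117.6 × 0.1 = 11.76 N·m counterclockwise.
Sandbag: 14 × 9.8 = 137.2 N down at 1.6 m → arm 0.1 m, τ = 137.2 × 0.1 = 13.72 N·m clockwise.
Net moment of known loads = 37.73 N·m counterclockwise.
An unknown mass m at 1.9 m has arm 0.4 m; its moment is m·g·0.4 clockwise.
Στ = 0 ⇒ m × 9.8 × 0.4 = 37.73 ⇒ m = 37.73 / (9.8 × 0.4) = 9.62 kg.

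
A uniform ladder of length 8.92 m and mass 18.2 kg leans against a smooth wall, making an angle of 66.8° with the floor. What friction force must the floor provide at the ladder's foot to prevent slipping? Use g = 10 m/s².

f ≈ 39 N

Taking torques about the foot of the ladder:
Ladder weight 18.2×10 = 182 N acts at 4.46 m along the ladder; its horizontal arm is 4.46·cos66.8° = 1.757 m → τ = 319.8 N·m clockwise.
Wall normal N acts horizontally at the top; its moment arm is the height L sinθ = 8.92·sin66.8° = 8.199 m, counterclockwise.
Στ = 0 ⇒ N × 8.199 = 319.8 ⇒ N = 39 N.
ΣFx = 0: friction at the foot balances the wall's push, so f = N_wall = 39 N.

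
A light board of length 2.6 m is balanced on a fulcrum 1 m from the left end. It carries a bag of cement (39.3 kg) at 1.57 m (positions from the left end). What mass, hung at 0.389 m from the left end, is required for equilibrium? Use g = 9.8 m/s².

m ≈ 36.7 kg

Taking torques about the fulcrum (at 1 m from the left end):
Bag of cement: 39.3 × 9.8 = 385.1 N down at 1.57 m → arm 0.57 m, τ = 385.1 × 0.57 = 219.5 N·m clockwise.
Net moment of known loads = 219.5 N·m clockwise.
An unknown mass m at 0.389 m has arm 0.611 m; its moment is m·g·0.611 counterclockwise.
For rotational equilibrium, m × 9.8 × 0.611 = 219.5, so m = 219.5 / (9.8 × 0.611) = 36.7 kg.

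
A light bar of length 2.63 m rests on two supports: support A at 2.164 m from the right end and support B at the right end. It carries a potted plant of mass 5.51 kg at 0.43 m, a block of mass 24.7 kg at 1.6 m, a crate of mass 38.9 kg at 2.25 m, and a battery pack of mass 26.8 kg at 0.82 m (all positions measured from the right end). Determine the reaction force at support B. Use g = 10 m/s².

R_B ≈ 260 N

Take moments about support A.
Potted plant: 5.51 × 10 = 55.1 N down at 0.43 m → arm 1.734 m, τ = 55.1 × 1.734 = 95.54 N·m clockwise.
Block: 24.7 × 10 = 247 N down at 1.6 m → arm 0.564 m, τ = 247 × 0.564 = 139.3 N·m clockwise.
Crate: 38.9 × 10 = 389 N down at 2.25 m → arm 0.086 m, τ = 389 × 0.086 = 33.45 N·m counterclockwise.
Battery pack: 26.8 × 10 = 268 N down at 0.82 m → arm 1.344 m, τ = 268 × 1.344 = 360.2 N·m clockwise.
Net load moment about support A = 561.6 N·m clockwise.
Reaction R at support B is upward at 0 m, arm 2.164 m → moment R × 2.164 counterclockwise.
Setting net torque to zero: R × 2.164 = 561.6 → R = 260 N.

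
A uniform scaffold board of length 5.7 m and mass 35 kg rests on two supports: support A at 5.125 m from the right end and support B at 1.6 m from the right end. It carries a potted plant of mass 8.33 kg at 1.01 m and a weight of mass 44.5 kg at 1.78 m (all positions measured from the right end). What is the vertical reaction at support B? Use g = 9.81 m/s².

R_B ≈ 731 N

Choose support A as the axis so its reaction then has zero moment arm.
Beam weight: 35 × 9.81 = 343.4 N down at 2.85 m → arm 2.275 m, τ = 343.4 × 2.275 = 781.2 N·m clockwise.
Potted plant: 8.33 × 9.81 = 81.72 N down at 1.01 m → arm 4.115 m, τ = 81.72 × 4.115 = 336.3 N·m clockwise.
Weight: 44.5 × 9.81 = 436.5 N down at 1.78 m → arm 3.345 m, τ = 436.5 × 3.345 = 1460 N·m clockwise.
Net load moment about support A = 2578 N·m clockwise.
Reaction R at support B is upward at 1.6 m, arm 3.525 m → moment R × 3.525 counterclockwise.
Στ = 0 ⇒ R × 3.525 = 2578 ⇒ R = 731 N.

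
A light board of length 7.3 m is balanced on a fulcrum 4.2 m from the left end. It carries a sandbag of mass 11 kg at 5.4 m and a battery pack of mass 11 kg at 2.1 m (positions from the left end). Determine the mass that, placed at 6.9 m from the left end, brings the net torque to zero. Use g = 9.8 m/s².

m ≈ 3.67 kg

Sum moments about the fulcrum (at 4.2 m from the left end) (the support reaction has zero arm there).
Sandbag: 11 × 9.8 = 107.8 N down at 5.4 m → arm 1.2 m, τ = 107.8 × 1.2 = 129.4 N·m clockwise.
Battery pack: 11 × 9.8 = 107.8 N down at 2.1 m → arm 2.1 m, τ = 107.8 × 2.1 = 226.4 N·m counterclockwise.
Net moment of known loads = 97 N·m counterclockwise.
An unknown mass m at 6.9 m has arm 2.7 m; its moment is m·g·2.7 clockwise.
Στ = 0 ⇒ m × 9.8 × 2.7 = 97 ⇒ m = 97 / (9.8 × 2.7) = 3.67 kg.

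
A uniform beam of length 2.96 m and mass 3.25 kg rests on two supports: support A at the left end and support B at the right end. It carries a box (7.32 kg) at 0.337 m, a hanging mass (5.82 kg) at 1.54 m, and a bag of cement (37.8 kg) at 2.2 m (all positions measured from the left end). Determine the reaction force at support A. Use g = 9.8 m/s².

Taking torques about support B:
Beam weight: 3.25 × 9.8 = 31.85 N down at 1.48 m → arm 1.48 m, τ = 31.85 × 1.48 = 47.14 N·m counterclockwise.
Box: 7.32 × 9.8 = 71.74 N down at 0.337 m → arm 2.623 m, τ = 71.74 × 2.623 = 188.2 N·m counterclockwise.
Hanging mass: 5.82 × 9.8 = 57.04 N down at 1.54 m → arm 1.42 m, τ = 57.04 × 1.42 = 81 N·m counterclockwise.
Bag of cement: 37.8 × 9.8 = 370.4 N down at 2.2 m → arm 0.76 m, τ = 370.4 × 0.76 = 281.5 N·m counterclockwise.
Net load moment about support B = 597.8 N·m counterclockwise.
Reaction R at support A is upward at 0 m, arm 2.96 m → moment R × 2.96 clockwise.
Στ = 0 ⇒ R × 2.96 = 597.8 ⇒ R = 202 N.

R_A ≈ 202 N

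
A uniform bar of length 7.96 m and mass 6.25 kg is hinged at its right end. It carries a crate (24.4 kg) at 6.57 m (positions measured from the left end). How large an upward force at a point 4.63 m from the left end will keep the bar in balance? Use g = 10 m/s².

F ≈ 177 N

About the right end:
Beam weight: 6.25 × 10 = 62.5 N down at 3.98 m → arm 3.98 m, τ = 62.5 × 3.98 = 248.8 N·m counterclockwise.
Crate: 24.4 × 10 = 244 N down at 6.57 m → arm 1.39 m, τ = 244 × 1.39 = 339.2 N·m counterclockwise.
Net moment of the loads = 588 N·m counterclockwise.
The upward force F acts at a point 4.63 m from the left end, arm 3.33 m, giving F × 3.33 clockwise.
Setting net torque to zero: F × 3.33 = 588 → F = 588 / 3.33 = 177 N.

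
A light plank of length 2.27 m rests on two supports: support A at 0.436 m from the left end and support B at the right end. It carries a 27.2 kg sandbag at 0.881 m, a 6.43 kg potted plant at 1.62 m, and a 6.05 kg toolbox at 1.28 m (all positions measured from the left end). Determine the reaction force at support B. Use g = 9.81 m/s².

R_B ≈ 133 N

Choose support A as the axis so its reaction then has zero moment arm.
Sandbag: 27.2 × 9.81 = 266.8 N down at 0.881 m → arm 0.445 m, τ = 266.8 × 0.445 = 118.7 N·m clockwise.
Potted plant: 6.43 × 9.81 = 63.08 N down at 1.62 m → arm 1.184 m, τ = 63.08 × 1.184 = 74.69 N·m clockwise.
Toolbox: 6.05 × 9.81 = 59.35 N down at 1.28 m → arm 0.844 m, τ = 59.35 × 0.844 = 50.09 N·m clockwise.
Net load moment about support A = 243.5 N·m clockwise.
Reaction R at support B is upward at 2.27 m, arm 1.834 m → moment R × 1.834 counterclockwise.
Balancing moments: R × 1.834 = 243.5, giving R = 133 N.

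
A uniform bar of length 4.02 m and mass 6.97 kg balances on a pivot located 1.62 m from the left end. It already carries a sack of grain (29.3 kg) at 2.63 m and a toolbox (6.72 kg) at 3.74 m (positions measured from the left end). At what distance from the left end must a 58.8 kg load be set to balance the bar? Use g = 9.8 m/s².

x ≈ 0.828 m from the left end

Choose the pivot (at 1.62 m from the left end) as the axis so the support reaction has zero arm there.
Beam weight: 6.97 × 9.8 = 68.31 N down at 2.01 m → arm 0.39 m, τ = 68.31 × 0.39 = 26.64 N·m clockwise.
Sack of grain: 29.3 × 9.8 = 287.1 N down at 2.63 m → arm 1.01 m, τ = 287.1 × 1.01 = 290 N·m clockwise.
Toolbox: 6.72 × 9.8 = 65.86 N down at 3.74 m → arm 2.12 m, τ = 65.86 × 2.12 = 139.6 N·m clockwise.
Net moment of existing loads = 456.2 N·m clockwise.
The load weighs 58.8 × 9.8 = 576.2 N and must supply an equal counterclockwise moment, so its lever arm about the pivot is 456.2 / 576.2 = 0.792 m.
That puts it at 1.62 − 0.792 = 0.828 m from the left end.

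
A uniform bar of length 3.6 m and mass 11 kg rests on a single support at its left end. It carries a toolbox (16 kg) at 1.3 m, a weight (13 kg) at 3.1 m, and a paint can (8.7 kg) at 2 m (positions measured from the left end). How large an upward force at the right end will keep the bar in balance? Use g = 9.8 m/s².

Choose the left end as the axis so the unknown pivot reaction has zero arm there.
Beam weight: 11 × 9.8 = 107.8 N down at 1.8 m → arm 1.8 m, τ = 107.8 × 1.8 = 194 N·m clockwise.
Toolbox: 16 × 9.8 = 156.8 N down at 1.3 m → arm 1.3 m, τ = 156.8 × 1.3 = 203.8 N·m clockwise.
Weight: 13 × 9.8 = 127.4 N down at 3.1 m → arm 3.1 m, τ = 127.4 × 3.1 = 394.9 N·m clockwise.
Paint can: 8.7 × 9.8 = 85.26 N down at 2 m → arm 2 m, τ = 85.26 × 2 = 170.5 N·m clockwise.
Net moment of the loads = 963.2 N·m clockwise.
The upward force F acts at the right end, arm 3.6 m, giving F × 3.6 counterclockwise.
Στ = 0 ⇒ F × 3.6 = 963.2 ⇒ F = 963.2 / 3.6 = 268 N.

F ≈ 268 N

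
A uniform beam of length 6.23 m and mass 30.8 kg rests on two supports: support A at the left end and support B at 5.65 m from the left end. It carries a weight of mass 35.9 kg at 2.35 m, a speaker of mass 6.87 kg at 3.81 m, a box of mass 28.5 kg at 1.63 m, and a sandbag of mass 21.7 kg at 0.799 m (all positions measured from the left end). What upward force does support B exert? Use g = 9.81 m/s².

Sum moments about support A (its reaction then has zero moment arm).
Beam weight: 30.8 × 9.81 = 302.1 N down at 3.115 m → arm 3.115 m, τ = 302.1 × 3.115 = 941 N·m clockwise.
Weight: 35.9 × 9.81 = 352.2 N down at 2.35 m → arm 2.35 m, τ = 352.2 × 2.35 = 827.7 N·m clockwise.
Speaker: 6.87 × 9.81 = 67.39 N down at 3.81 m → arm 3.81 m, τ = 67.39 × 3.81 = 256.8 N·m clockwise.
Box: 28.5 × 9.81 = 279.6 N down at 1.63 m → arm 1.63 m, τ = 279.6 × 1.63 = 455.7 N·m clockwise.
Sandbag: 21.7 × 9.81 = 212.9 N down at 0.799 m → arm 0.799 m, τ = 212.9 × 0.799 = 170.1 N·m clockwise.
Net load moment about support A = 2651 N·m clockwise.
Reaction R at support B is upward at 5.65 m, arm 5.65 m → moment R × 5.65 counterclockwise.
For rotational equilibrium, R × 5.65 = 2651, so R = 469 N.

R_B ≈ 469 N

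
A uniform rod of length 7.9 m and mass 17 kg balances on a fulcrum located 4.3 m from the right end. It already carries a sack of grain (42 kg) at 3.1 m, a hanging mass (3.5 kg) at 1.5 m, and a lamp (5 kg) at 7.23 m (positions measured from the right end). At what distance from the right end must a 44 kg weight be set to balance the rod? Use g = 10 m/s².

Choose the fulcrum (at 4.3 m from the right end) as the axis so the support reaction has zero arm there.
Beam weight: 17 × 10 = 170 N down at 3.95 m → arm 0.35 m, τ = 170 × 0.35 = 59.5 N·m clockwise.
Sack of grain: 42 × 10 = 420 N down at 3.1 m → arm 1.2 m, τ = 420 × 1.2 = 504 N·m clockwise.
Hanging mass: 3.5 × 10 = 35 N down at 1.5 m → arm 2.8 m, τ = 35 × 2.8 = 98 N·m clockwise.
Lamp: 5 × 10 = 50 N down at 7.23 m → arm 2.93 m, τ = 50 × 2.93 = 146.5 N·m counterclockwise.
Net moment of existing loads = 515 N·m clockwise.
The weight weighs 44 × 10 = 440 N and must supply an equal counterclockwise moment, so its lever arm about the fulcrum is 515 / 440 = 1.17 m.
That puts it at 4.3 + 1.17 = 5.47 m from the right end.

x ≈ 5.47 m from the right end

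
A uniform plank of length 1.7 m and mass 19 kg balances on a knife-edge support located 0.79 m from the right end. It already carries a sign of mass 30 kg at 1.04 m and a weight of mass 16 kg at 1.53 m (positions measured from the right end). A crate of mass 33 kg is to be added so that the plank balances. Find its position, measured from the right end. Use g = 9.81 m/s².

Choose the knife-edge support (at 0.79 m from the right end) as the axis so the support reaction has zero arm there.
Beam weight: 19 × 9.81 = 186.4 N down at 0.85 m → arm 0.06 m, τ = 186.4 × 0.06 = 11.18 N·m counterclockwise.
Sign: 30 × 9.81 = 294.3 N down at 1.04 m → arm 0.25 m, τ = 294.3 × 0.25 = 73.58 N·m counterclockwise.
Weight: 16 × 9.81 = 157 N down at 1.53 m → arm 0.74 m, τ = 157 × 0.74 = 116.2 N·m counterclockwise.
Net moment of existing loads = 201 N·m counterclockwise.
The crate weighs 33 × 9.81 = 323.7 N and must supply an equal clockwise moment, so its lever arm about the knife-edge support is 201 / 323.7 = 0.621 m.
That puts it at 0.79 − 0.621 = 0.169 m from the right end.

x ≈ 0.169 m from the right end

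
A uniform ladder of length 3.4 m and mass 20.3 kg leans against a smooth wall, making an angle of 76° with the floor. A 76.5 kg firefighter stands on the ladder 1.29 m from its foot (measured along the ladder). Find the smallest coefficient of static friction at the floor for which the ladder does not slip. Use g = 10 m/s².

Take moments about the foot of the ladder.
Ladder weight 20.3×10 = 203 N acts at 1.7 m along the ladder; its horizontal arm is 1.7·cos76° = 0.4113 m → τ = 83.49 N·m clockwise.
Firefighter: 76.5×10 = 765 N at 1.29 m → arm 0.3121 m → τ = 238.8 N·m clockwise.
Wall normal N acts horizontally at the top; its moment arm is the height L sinθ = 3.4·sin76° = 3.299 m, counterclockwise.
For rotational equilibrium, N × 3.299 = 322.3, so N = 97.7 N.
ΣFx = 0 ⇒ f = N_wall = 97.7 N. ΣFy = 0 ⇒ N_floor = 968 N.
μ_min = f / N_floor = 97.7 / 968 = 0.101.

μ_min ≈ 0.101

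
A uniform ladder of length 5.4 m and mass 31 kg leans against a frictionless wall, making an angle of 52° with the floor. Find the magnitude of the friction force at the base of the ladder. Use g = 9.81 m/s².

About the foot of the ladder:
Ladder weight 31×9.81 = 304.1 N acts at 2.7 m along the ladder; its horizontal arm is 2.7·cos52° = 1.662 m → τ = 505.4 N·m clockwise.
Wall normal N acts horizontally at the top; its moment arm is the height L sinθ = 5.4·sin52° = 4.255 m, counterclockwise.
For rotational equilibrium, N × 4.255 = 505.4, so N = 119 N.
ΣFx = 0: friction at the foot balances the wall's push, so f = N_wall = 119 N.

f ≈ 119 N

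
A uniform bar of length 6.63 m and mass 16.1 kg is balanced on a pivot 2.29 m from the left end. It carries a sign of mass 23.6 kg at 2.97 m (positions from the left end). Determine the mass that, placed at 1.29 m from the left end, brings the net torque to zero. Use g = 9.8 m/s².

m ≈ 32.6 kg

Sum moments about the pivot (at 2.29 m from the left end) (the support reaction has zero arm there).
Beam weight: 16.1 × 9.8 = 157.8 N down at 3.315 m → arm 1.025 m, τ = 157.8 × 1.025 = 161.7 N·m clockwise.
Sign: 23.6 × 9.8 = 231.3 N down at 2.97 m → arm 0.68 m, τ = 231.3 × 0.68 = 157.3 N·m clockwise.
Net moment of known loads = 319 N·m clockwise.
An unknown mass m at 1.29 m has arm 1 m; its moment is m·g·1 counterclockwise.
Setting net torque to zero: m × 9.8 × 1 = 319 → m = 319 / (9.8 × 1) = 32.6 kg.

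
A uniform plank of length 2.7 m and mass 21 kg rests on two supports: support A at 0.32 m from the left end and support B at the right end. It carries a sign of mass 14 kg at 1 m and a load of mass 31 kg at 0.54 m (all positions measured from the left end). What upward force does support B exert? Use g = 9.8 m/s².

R_B ≈ 156 N

Take moments about support A.
Beam weight: 21 × 9.8 = 205.8 N down at 1.35 m → arm 1.03 m, τ = 205.8 × 1.03 = 212 N·m clockwise.
Sign: 14 × 9.8 = 137.2 N down at 1 m → arm 0.68 m, τ = 137.2 × 0.68 = 93.3 N·m clockwise.
Load: 31 × 9.8 = 303.8 N down at 0.54 m → arm 0.22 m, τ = 303.8 × 0.22 = 66.84 N·m clockwise.
Net load moment about support A = 372.1 N·m clockwise.
Reaction R at support B is upward at 2.7 m, arm 2.38 m → moment R × 2.38 counterclockwise.
Setting net torque to zero: R × 2.38 = 372.1 → R = 156 N.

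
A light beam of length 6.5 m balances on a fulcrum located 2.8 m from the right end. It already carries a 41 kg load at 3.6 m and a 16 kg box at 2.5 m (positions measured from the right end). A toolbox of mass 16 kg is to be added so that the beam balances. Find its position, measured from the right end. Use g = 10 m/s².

x ≈ 1.05 m from the right end

About the fulcrum (at 2.8 m from the right end):
Load: 41 × 10 = 410 N down at 3.6 m → arm 0.8 m, τ = 410 × 0.8 = 328 N·m counterclockwise.
Box: 16 × 10 = 160 N down at 2.5 m → arm 0.3 m, τ = 160 × 0.3 = 48 N·m clockwise.
Net moment of existing loads = 280 N·m counterclockwise.
The toolbox weighs 16 × 10 = 160 N and must supply an equal clockwise moment, so its lever arm about the fulcrum is 280 / 160 = 1.75 m.
That puts it at 2.8 − 1.75 = 1.05 m from the right end.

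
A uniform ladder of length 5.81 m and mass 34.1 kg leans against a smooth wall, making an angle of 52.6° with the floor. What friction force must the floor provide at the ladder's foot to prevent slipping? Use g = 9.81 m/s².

f ≈ 128 N

Take moments about the foot of the ladder.
Ladder weight 34.1×9.81 = 334.5 N acts at 2.905 m along the ladder; its horizontal arm is 2.905·cos52.6° = 1.764 m → τ = 590.1 N·m clockwise.
Wall normal N acts horizontally at the top; its moment arm is the height L sinθ = 5.81·sin52.6° = 4.616 m, counterclockwise.
Setting net torque to zero: N × 4.616 = 590.1 → N = 128 N.
ΣFx = 0: friction at the foot balances the wall's push, so f = N_wall = 128 N.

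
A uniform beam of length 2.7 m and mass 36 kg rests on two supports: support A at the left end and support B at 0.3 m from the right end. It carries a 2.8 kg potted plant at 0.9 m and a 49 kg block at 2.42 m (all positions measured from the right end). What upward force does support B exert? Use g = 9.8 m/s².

About support A:
Beam weight: 36 × 9.8 = 352.8 N down at 1.35 m → arm 1.35 m, τ = 352.8 × 1.35 = 476.3 N·m clockwise.
Potted plant: 2.8 × 9.8 = 27.44 N down at 0.9 m → arm 1.8 m, τ = 27.44 × 1.8 = 49.39 N·m clockwise.
Block: 49 × 9.8 = 480.2 N down at 2.42 m → arm 0.28 m, τ = 480.2 × 0.28 = 134.5 N·m clockwise.
Net load moment about support A = 660.2 N·m clockwise.
Reaction R at support B is upward at 0.3 m, arm 2.4 m → moment R × 2.4 counterclockwise.
Setting net torque to zero: R × 2.4 = 660.2 → R = 275 N.

R_B ≈ 275 N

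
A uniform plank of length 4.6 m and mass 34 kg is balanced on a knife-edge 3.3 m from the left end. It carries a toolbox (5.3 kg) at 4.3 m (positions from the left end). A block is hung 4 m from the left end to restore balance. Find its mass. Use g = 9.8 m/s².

m ≈ 41 kg

Sum moments about the knife-edge (at 3.3 m from the left end) (the support reaction has zero arm there).
Beam weight: 34 × 9.8 = 333.2 N down at 2.3 m → arm 1 m, τ = 333.2 × 1 = 333.2 N·m counterclockwise.
Toolbox: 5.3 × 9.8 = 51.94 N down at 4.3 m → arm 1 m, τ = 51.94 × 1 = 51.94 N·m clockwise.
Net moment of known loads = 281.3 N·m counterclockwise.
An unknown mass m at 4 m has arm 0.7 m; its moment is m·g·0.7 clockwise.
Setting net torque to zero: m × 9.8 × 0.7 = 281.3 → m = 281.3 / (9.8 × 0.7) = 41 kg.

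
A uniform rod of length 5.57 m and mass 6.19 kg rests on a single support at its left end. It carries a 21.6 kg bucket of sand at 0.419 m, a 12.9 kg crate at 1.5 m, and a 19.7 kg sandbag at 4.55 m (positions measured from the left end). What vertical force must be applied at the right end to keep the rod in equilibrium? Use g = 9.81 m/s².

F ≈ 238 N

About the left end:
Beam weight: 6.19 × 9.81 = 60.72 N down at 2.785 m → arm 2.785 m, τ = 60.72 × 2.785 = 169.1 N·m clockwise.
Bucket of sand: 21.6 × 9.81 = 211.9 N down at 0.419 m → arm 0.419 m, τ = 211.9 × 0.419 = 88.79 N·m clockwise.
Crate: 12.9 × 9.81 = 126.5 N down at 1.5 m → arm 1.5 m, τ = 126.5 × 1.5 = 189.8 N·m clockwise.
Sandbag: 19.7 × 9.81 = 193.3 N down at 4.55 m → arm 4.55 m, τ = 193.3 × 4.55 = 879.5 N·m clockwise.
Net moment of the loads = 1327 N·m clockwise.
The upward force F acts at the right end, arm 5.57 m, giving F × 5.57 counterclockwise.
Setting net torque to zero: F × 5.57 = 1327 → F = 1327 / 5.57 = 238 N.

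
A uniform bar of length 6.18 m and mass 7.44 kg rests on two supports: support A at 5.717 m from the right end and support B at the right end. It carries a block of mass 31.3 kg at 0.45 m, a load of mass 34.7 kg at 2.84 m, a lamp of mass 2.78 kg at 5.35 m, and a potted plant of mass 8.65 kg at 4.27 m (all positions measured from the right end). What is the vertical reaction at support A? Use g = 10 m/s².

R_A ≈ 328 N

Choose support B as the axis so its reaction then has zero moment arm.
Beam weight: 7.44 × 10 = 74.4 N down at 3.09 m → arm 3.09 m, τ = 74.4 × 3.09 = 229.9 N·m counterclockwise.
Block: 31.3 × 10 = 313 N down at 0.45 m → arm 0.45 m, τ = 313 × 0.45 = 140.8 N·m counterclockwise.
Load: 34.7 × 10 = 347 N down at 2.84 m → arm 2.84 m, τ = 347 × 2.84 = 985.5 N·m counterclockwise.
Lamp: 2.78 × 10 = 27.8 N down at 5.35 m → arm 5.35 m, τ = 27.8 × 5.35 = 148.7 N·m counterclockwise.
Potted plant: 8.65 × 10 = 86.5 N down at 4.27 m → arm 4.27 m, τ = 86.5 × 4.27 = 369.4 N·m counterclockwise.
Net load moment about support B = 1874 N·m counterclockwise.
Reaction R at support A is upward at 5.717 m, arm 5.717 m → moment R × 5.717 clockwise.
Balancing moments: R × 5.717 = 1874, giving R = 328 N.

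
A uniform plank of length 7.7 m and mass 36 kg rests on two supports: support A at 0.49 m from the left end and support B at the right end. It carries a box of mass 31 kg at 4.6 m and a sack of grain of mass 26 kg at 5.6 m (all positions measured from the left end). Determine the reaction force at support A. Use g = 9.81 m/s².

Sum moments about support B (its reaction then has zero moment arm).
Beam weight: 36 × 9.81 = 353.2 N down at 3.85 m → arm 3.85 m, τ = 353.2 × 3.85 = 1360 N·m counterclockwise.
Box: 31 × 9.81 = 304.1 N down at 4.6 m → arm 3.1 m, τ = 304.1 × 3.1 = 942.7 N·m counterclockwise.
Sack of grain: 26 × 9.81 = 255.1 N down at 5.6 m → arm 2.1 m, τ = 255.1 × 2.1 = 535.7 N·m counterclockwise.
Net load moment about support B = 2838 N·m counterclockwise.
Reaction R at support A is upward at 0.49 m, arm 7.21 m → moment R × 7.21 clockwise.
Balancing moments: R × 7.21 = 2838, giving R = 394 N.

R_A ≈ 394 N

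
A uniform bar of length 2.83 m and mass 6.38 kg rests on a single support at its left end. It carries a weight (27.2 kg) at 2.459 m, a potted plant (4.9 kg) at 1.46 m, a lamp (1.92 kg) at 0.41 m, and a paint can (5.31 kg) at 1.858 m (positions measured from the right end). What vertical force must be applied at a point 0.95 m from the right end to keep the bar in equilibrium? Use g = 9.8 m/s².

F ≈ 186 N

Choose the left end as the axis so the unknown pivot reaction has zero arm there.
Beam weight: 6.38 × 9.8 = 62.52 N down at 1.415 m → arm 1.415 m, τ = 62.52 × 1.415 = 88.47 N·m clockwise.
Weight: 27.2 × 9.8 = 266.6 N down at 2.459 m → arm 0.371 m, τ = 266.6 × 0.371 = 98.91 N·m clockwise.
Potted plant: 4.9 × 9.8 = 48.02 N down at 1.46 m → arm 1.37 m, τ = 48.02 × 1.37 = 65.79 N·m clockwise.
Lamp: 1.92 × 9.8 = 18.82 N down at 0.41 m → arm 2.42 m, τ = 18.82 × 2.42 = 45.54 N·m clockwise.
Paint can: 5.31 × 9.8 = 52.04 N down at 1.858 m → arm 0.972 m, τ = 52.04 × 0.972 = 50.58 N·m clockwise.
Net moment of the loads = 349.3 N·m clockwise.
The upward force F acts at a point 0.95 m from the right end, arm 1.88 m, giving F × 1.88 counterclockwise.
Balancing moments: F × 1.88 = 349.3, giving F = 349.3 / 1.88 = 186 N.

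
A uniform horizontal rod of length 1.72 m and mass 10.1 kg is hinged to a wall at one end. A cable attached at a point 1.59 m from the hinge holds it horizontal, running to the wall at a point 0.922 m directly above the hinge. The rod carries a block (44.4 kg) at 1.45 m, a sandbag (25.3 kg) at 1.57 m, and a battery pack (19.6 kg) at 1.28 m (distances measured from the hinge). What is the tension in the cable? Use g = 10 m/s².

T ≈ 1730 N

About the hinge:
Beam weight: 10.1 × 10 = 101 N down at 0.86 m → arm 0.86 m, τ = 101 × 0.86 = 86.86 N·m clockwise.
Block: 44.4 × 10 = 444 N down at 1.45 m → arm 1.45 m, τ = 444 × 1.45 = 643.8 N·m clockwise.
Sandbag: 25.3 × 10 = 253 N down at 1.57 m → arm 1.57 m, τ = 253 × 1.57 = 397.2 N·m clockwise.
Battery pack: 19.6 × 10 = 196 N down at 1.28 m → arm 1.28 m, τ = 196 × 1.28 = 250.9 N·m clockwise.
Total clockwise load moment = 1379 N·m.
The cable tension T acts at 1.59 m; only its component perpendicular to the rod, T sinθ, produces torque. sinθ = h/√(h²+d²) = 0.922/√(0.922²+1.59²) = 0.5016.
For rotational equilibrium, T × 1.59 × 0.5016 = 1379, so T = 1379 / 0.7975 = 1730 N.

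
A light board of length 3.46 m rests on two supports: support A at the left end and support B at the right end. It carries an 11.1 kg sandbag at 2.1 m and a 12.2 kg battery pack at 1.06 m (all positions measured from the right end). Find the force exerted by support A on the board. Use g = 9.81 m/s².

R_A ≈ 103 N

Sum moments about support B (its reaction then has zero moment arm).
Sandbag: 11.1 × 9.81 = 108.9 N down at 2.1 m → arm 2.1 m, τ = 108.9 × 2.1 = 228.7 N·m counterclockwise.
Battery pack: 12.2 × 9.81 = 119.7 N down at 1.06 m → arm 1.06 m, τ = 119.7 × 1.06 = 126.9 N·m counterclockwise.
Net load moment about support B = 355.6 N·m counterclockwise.
Reaction R at support A is upward at 3.46 m, arm 3.46 m → moment R × 3.46 clockwise.
Setting net torque to zero: R × 3.46 = 355.6 → R = 103 N.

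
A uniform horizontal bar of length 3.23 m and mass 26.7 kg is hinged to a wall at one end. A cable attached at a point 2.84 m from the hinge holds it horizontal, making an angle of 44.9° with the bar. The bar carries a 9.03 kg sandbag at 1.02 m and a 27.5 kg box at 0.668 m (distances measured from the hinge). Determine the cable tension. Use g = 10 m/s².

T ≈ 353 N

Take moments about the hinge.
Beam weight: 26.7 × 10 = 267 N down at 1.615 m → arm 1.615 m, τ = 267 × 1.615 = 431.2 N·m clockwise.
Sandbag: 9.03 × 10 = 90.3 N down at 1.02 m → arm 1.02 m, τ = 90.3 × 1.02 = 92.11 N·m clockwise.
Box: 27.5 × 10 = 275 N down at 0.668 m → arm 0.668 m, τ = 275 × 0.668 = 183.7 N·m clockwise.
Total clockwise load moment = 707 N·m.
The cable tension T acts at 2.84 m; only its component perpendicular to the bar, T sinθ, produces torque. sin 44.9° = 0.7059.
Setting net torque to zero: T × 2.84 × 0.7059 = 707 → T = 707 / 2.005 = 353 N.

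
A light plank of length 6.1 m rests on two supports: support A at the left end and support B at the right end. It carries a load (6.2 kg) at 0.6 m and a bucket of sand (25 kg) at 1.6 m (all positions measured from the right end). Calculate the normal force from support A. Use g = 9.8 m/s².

R_A ≈ 70.2 N

About support B:
Load: 6.2 × 9.8 = 60.76 N down at 0.6 m → arm 0.6 m, τ = 60.76 × 0.6 = 36.46 N·m counterclockwise.
Bucket of sand: 25 × 9.8 = 245 N down at 1.6 m → arm 1.6 m, τ = 245 × 1.6 = 392 N·m counterclockwise.
Net load moment about support B = 428.5 N·m counterclockwise.
Reaction R at support A is upward at 6.1 m, arm 6.1 m → moment R × 6.1 clockwise.
Setting net torque to zero: R × 6.1 = 428.5 → R = 70.2 N.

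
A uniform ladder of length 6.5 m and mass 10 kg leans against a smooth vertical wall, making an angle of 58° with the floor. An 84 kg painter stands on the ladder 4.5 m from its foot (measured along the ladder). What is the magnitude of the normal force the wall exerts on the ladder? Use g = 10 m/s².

N_wall ≈ 395 N

Taking torques about the foot of the ladder:
Ladder weight 10×10 = 100 N acts at 3.25 m along the ladder; its horizontal arm is 3.25·cos58° = 1.722 m → τ = 172.2 N·m clockwise.
Painter: 84×10 = 840 N at 4.5 m → arm 2.385 m → τ = 2003 N·m clockwise.
Wall normal N acts horizontally at the top; its moment arm is the height L sinθ = 6.5·sin58° = 5.512 m, counterclockwise.
For rotational equilibrium, N × 5.512 = 2175, so N = 395 N.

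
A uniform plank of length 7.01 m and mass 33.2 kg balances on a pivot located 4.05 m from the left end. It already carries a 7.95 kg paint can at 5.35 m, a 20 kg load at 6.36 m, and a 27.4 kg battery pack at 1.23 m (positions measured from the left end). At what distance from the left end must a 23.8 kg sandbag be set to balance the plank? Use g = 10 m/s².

x ≈ 5.68 m from the left end

Taking torques about the pivot (at 4.05 m from the left end):
Beam weight: 33.2 × 10 = 332 N down at 3.505 m → arm 0.545 m, τ = 332 × 0.545 = 180.9 N·m counterclockwise.
Paint can: 7.95 × 10 = 79.5 N down at 5.35 m → arm 1.3 m, τ = 79.5 × 1.3 = 103.4 N·m clockwise.
Load: 20 × 10 = 200 N down at 6.36 m → arm 2.31 m, τ = 200 × 2.31 = 462 N·m clockwise.
Battery pack: 27.4 × 10 = 274 N down at 1.23 m → arm 2.82 m, τ = 274 × 2.82 = 772.7 N·m counterclockwise.
Net moment of existing loads = 388.2 N·m counterclockwise.
The sandbag weighs 23.8 × 10 = 238 N and must supply an equal clockwise moment, so its lever arm about the pivot is 388.2 / 238 = 1.63 m.
That puts it at 4.05 + 1.63 = 5.68 m from the left end.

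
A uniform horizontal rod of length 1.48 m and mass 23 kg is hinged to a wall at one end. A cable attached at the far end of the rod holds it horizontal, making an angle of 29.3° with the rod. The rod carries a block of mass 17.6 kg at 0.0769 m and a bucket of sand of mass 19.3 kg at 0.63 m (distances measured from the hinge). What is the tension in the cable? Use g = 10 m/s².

About the hinge:
Beam weight: 23 × 10 = 230 N down at 0.74 m → arm 0.74 m, τ = 230 × 0.74 = 170.2 N·m clockwise.
Block: 17.6 × 10 = 176 N down at 0.0769 m → arm 0.0769 m, τ = 176 × 0.0769 = 13.53 N·m clockwise.
Bucket of sand: 19.3 × 10 = 193 N down at 0.63 m → arm 0.63 m, τ = 193 × 0.63 = 121.6 N·m clockwise.
Total clockwise load moment = 305.3 N·m.
The cable tension T acts at 1.48 m; only its component perpendicular to the rod, T sinθ, produces torque. sin 29.3° = 0.4894.
Στ = 0 ⇒ T × 1.48 × 0.4894 = 305.3 ⇒ T = 305.3 / 0.7243 = 422 N.

T ≈ 422 N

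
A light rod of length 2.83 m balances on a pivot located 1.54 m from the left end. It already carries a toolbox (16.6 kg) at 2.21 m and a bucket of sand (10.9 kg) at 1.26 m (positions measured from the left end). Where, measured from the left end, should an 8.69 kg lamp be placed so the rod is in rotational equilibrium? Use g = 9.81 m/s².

About the pivot (at 1.54 m from the left end):
Toolbox: 16.6 × 9.81 = 162.8 N down at 2.21 m → arm 0.67 m, τ = 162.8 × 0.67 = 109.1 N·m clockwise.
Bucket of sand: 10.9 × 9.81 = 106.9 N down at 1.26 m → arm 0.28 m, τ = 106.9 × 0.28 = 29.93 N·m counterclockwise.
Net moment of existing loads = 79.17 N·m clockwise.
The lamp weighs 8.69 × 9.81 = 85.25 N and must supply an equal counterclockwise moment, so its lever arm about the pivot is 79.17 / 85.25 = 0.929 m.
That puts it at 1.54 − 0.929 = 0.611 m from the left end.

x ≈ 0.611 m from the left end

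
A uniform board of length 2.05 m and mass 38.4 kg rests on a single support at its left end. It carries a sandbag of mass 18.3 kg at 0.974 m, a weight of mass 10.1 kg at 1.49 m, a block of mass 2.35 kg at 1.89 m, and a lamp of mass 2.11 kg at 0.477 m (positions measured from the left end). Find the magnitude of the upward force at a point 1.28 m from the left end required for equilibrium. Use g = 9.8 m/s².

Take moments about the left end.
Beam weight: 38.4 × 9.8 = 376.3 N down at 1.025 m → arm 1.025 m, τ = 376.3 × 1.025 = 385.7 N·m clockwise.
Sandbag: 18.3 × 9.8 = 179.3 N down at 0.974 m → arm 0.974 m, τ = 179.3 × 0.974 = 174.6 N·m clockwise.
Weight: 10.1 × 9.8 = 98.98 N down at 1.49 m → arm 1.49 m, τ = 98.98 × 1.49 = 147.5 N·m clockwise.
Block: 2.35 × 9.8 = 23.03 N down at 1.89 m → arm 1.89 m, τ = 23.03 × 1.89 = 43.53 N·m clockwise.
Lamp: 2.11 × 9.8 = 20.68 N down at 0.477 m → arm 0.477 m, τ = 20.68 × 0.477 = 9.864 N·m clockwise.
Net moment of the loads = 761.2 N·m clockwise.
The upward force F acts at a point 1.28 m from the left end, arm 1.28 m, giving F × 1.28 counterclockwise.
Balancing moments: F × 1.28 = 761.2, giving F = 761.2 / 1.28 = 595 N.

F ≈ 595 N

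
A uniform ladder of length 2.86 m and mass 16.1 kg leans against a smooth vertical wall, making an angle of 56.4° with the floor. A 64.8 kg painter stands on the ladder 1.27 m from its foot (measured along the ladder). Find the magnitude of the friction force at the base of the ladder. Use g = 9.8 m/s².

f ≈ 240 N

Take moments about the foot of the ladder.
Ladder weight 16.1×9.8 = 157.8 N acts at 1.43 m along the ladder; its horizontal arm is 1.43·cos56.4° = 0.7913 m → τ = 124.9 N·m clockwise.
Painter: 64.8×9.8 = 635 N at 1.27 m → arm 0.7028 m → τ = 446.3 N·m clockwise.
Wall normal N acts horizontally at the top; its moment arm is the height L sinθ = 2.86·sin56.4° = 2.382 m, counterclockwise.
Στ = 0 ⇒ N × 2.382 = 571.2 ⇒ N = 240 N.
ΣFx = 0: friction at the foot balances the wall's push, so f = N_wall = 240 N.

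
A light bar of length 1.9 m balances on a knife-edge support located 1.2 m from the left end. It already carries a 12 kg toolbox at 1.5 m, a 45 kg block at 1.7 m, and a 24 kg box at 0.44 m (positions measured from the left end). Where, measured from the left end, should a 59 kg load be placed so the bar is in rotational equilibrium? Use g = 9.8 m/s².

x ≈ 1.07 m from the left end

About the knife-edge support (at 1.2 m from the left end):
Toolbox: 12 × 9.8 = 117.6 N down at 1.5 m → arm 0.3 m, τ = 117.6 × 0.3 = 35.28 N·m clockwise.
Block: 45 × 9.8 = 441 N down at 1.7 m → arm 0.5 m, τ = 441 × 0.5 = 220.5 N·m clockwise.
Box: 24 × 9.8 = 235.2 N down at 0.44 m → arm 0.76 m, τ = 235.2 × 0.76 = 178.8 N·m counterclockwise.
Net moment of existing loads = 76.98 N·m clockwise.
The load weighs 59 × 9.8 = 578.2 N and must supply an equal counterclockwise moment, so its lever arm about the knife-edge support is 76.98 / 578.2 = 0.133 m.
That puts it at 1.2 − 0.133 = 1.07 m from the left end.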